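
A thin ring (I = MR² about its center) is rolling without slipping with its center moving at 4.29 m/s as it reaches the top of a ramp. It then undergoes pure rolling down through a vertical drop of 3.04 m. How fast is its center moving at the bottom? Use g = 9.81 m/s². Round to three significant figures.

v ≈ 6.94 m/s

With I = MR², the ratio k = I/(MR²) is 1.
The rolling condition ω = v/R makes the rotational term ½I(v/R)² = ½kMv², so KE_total = ½(1+k)Mv² = Mv².
Energy conservation: Mv₀² + Mgh = Mv², so v² = v₀² + 2gh/(1+k).
v = √(4.29² + 2×9.81×3.04/2) = √48.23 ≈ 6.94 m/s.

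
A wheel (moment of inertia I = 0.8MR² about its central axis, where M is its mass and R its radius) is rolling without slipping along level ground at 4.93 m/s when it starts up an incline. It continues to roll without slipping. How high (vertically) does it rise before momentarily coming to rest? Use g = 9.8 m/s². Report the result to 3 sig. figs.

h ≈ 2.23 m

With I = 0.8MR², the ratio k = I/(MR²) is 0.8.
Since it rolls without slipping, ω = v/R and KE = ½Mv² + ½Iω² = ½(1+k)Mv² = (9/10)Mv².
All of this converts to potential energy at the highest point: (9/10)Mv₀² = Mgh.
Thus h = (1+k)v₀²/(2g) = 1.8 × 4.93² / (2 × 9.8) ≈ 2.23 m.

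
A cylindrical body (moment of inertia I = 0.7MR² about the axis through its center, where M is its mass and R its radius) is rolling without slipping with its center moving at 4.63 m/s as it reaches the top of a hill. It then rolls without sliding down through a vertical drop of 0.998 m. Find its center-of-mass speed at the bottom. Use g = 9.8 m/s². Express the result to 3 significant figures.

With I = 0.7MR², the ratio k = I/(MR²) is 0.7.
Rolling without slipping gives ω = v/R, so the total kinetic energy is ½Mv² + ½Iω² = ½(1+k)Mv² = (17/20)Mv².
Energy conservation: (17/20)Mv₀² + Mgh = (17/20)Mv², so v² = v₀² + 2gh/(1+k).
v = √(4.63² + 2×9.8×0.998/1.7) = √32.94 ≈ 5.74 m/s.

v ≈ 5.74 m/s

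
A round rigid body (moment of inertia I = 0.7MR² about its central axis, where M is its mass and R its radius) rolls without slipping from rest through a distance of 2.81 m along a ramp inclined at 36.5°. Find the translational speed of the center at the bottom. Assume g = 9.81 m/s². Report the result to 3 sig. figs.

v ≈ 4.39 m/s

For this body I = 0.7MR², i.e. k = I/(MR²) = 0.7.
Pure rolling means v = ωR; then KE = ½Mv² + ½I(v/R)² = ½(1+k)Mv² = (17/20)Mv².
The vertical drop is h = L sinθ = 2.81 × sin36.5° = 1.671 m.
Setting Mgh = (17/20)Mv² gives v = √(2gh/(1+k)) = √(2·9.81·1.671/1.7) ≈ 4.39 m/s.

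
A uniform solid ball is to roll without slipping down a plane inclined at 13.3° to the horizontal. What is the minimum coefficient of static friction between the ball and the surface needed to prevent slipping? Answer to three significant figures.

μ_min ≈ 0.0675

With I = (2/5)MR², the ratio k = I/(MR²) is 0.4.
Newton's second law down the slope: Mg sinθ − f = Ma. The torque equation fR = Iα (with α = a/R) gives f = kMa.
These give a = g sinθ/(1+k) and the required friction f = kMg sinθ/(1+k).
With N = Mg cosθ, the no-slip condition f ≤ μN gives μ_min = f/N = k tanθ/(1+k).
μ_min = 0.4 × tan13.3° / 1.4 ≈ 0.0675.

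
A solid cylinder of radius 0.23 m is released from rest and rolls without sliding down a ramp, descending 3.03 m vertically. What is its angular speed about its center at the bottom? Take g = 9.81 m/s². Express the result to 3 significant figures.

For this body I = (1/2)MR², i.e. k = I/(MR²) = 0.5.
The rolling condition ω = v/R makes the rotational term ½I(v/R)² = ½kMv², so KE_total = ½(1+k)Mv² = (3/4)Mv².
Energy conservation Mgh = ½(1+k)Mv² gives v = √(2gh/(1+k)) = √(2 × 9.81 × 3.03 / 1.5) = 6.295 m/s.
The angular speed follows from ω = v/R = 6.295/0.23 ≈ 27.4 rad/s.

ω ≈ 27.4 rad/s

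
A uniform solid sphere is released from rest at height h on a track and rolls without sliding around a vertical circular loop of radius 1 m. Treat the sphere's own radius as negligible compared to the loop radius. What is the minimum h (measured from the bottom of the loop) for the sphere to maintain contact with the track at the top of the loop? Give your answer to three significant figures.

The moment of inertia is (2/5)MR², giving k ≡ I/(MR²) = 0.4.
At the top of the loop, the minimum-contact condition is Mg = Mv_top²/r, so v_top² = gr.
With ω = v/R, the kinetic energy at speed v is ½(1+k)Mv² = (7/10)Mv².
Energy conservation from release (height h) to the top (height 2r): Mgh = Mg(2r) + (7/10)M·gr.
Thus h_min = 2r + (1+k)r/2 = r(2 + 1.4/2) = 1 × 2.7 ≈ 2.70 m.

h_min ≈ 2.70 m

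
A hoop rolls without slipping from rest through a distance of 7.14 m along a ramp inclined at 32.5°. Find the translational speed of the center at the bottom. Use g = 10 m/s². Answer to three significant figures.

v ≈ 6.19 m/s

With I = MR², the ratio k = I/(MR²) is 1.
Rolling without slipping gives ω = v/R, so the total kinetic energy is ½Mv² + ½Iω² = ½(1+k)Mv² = Mv².
The vertical drop is h = L sinθ = 7.14 × sin32.5° = 3.836 m.
Energy conservation: Mgh = Mv², so v = √(2gh/(1+k)) = √(2 × 10 × 3.836 / 2) ≈ 6.19 m/s.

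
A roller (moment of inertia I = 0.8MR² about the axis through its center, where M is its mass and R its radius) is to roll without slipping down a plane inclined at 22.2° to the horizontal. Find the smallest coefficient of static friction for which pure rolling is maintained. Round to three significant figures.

Here I = 0.8MR², so the shape factor k = I/(MR²) = 0.8.
Newton's second law down the slope: Mg sinθ − f = Ma. The torque equation fR = Iα (with α = a/R) gives f = kMa.
These give a = g sinθ/(1+k) and the required friction f = kMg sinθ/(1+k).
The normal force is N = Mg cosθ, so μ_min = f/N = k tanθ/(1+k).
μ_min = 0.8 × tan22.2° / 1.8 ≈ 0.181.

μ_min ≈ 0.181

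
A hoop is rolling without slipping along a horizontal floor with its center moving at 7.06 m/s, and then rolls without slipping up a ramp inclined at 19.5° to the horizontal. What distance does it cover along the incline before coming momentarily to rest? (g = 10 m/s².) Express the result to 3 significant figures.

d ≈ 14.9 m

The moment of inertia is MR², giving k ≡ I/(MR²) = 1.
Rolling without slipping gives ω = v/R, so the total kinetic energy is ½Mv² + ½Iω² = ½(1+k)Mv² = Mv².
Setting this equal to Mgh gives the vertical rise h = (1+k)v₀²/(2g) = 2×7.06²/(2×10) = 4.984 m.
Along the incline, d = h/sinθ = 4.984/sin19.5° ≈ 14.9 m.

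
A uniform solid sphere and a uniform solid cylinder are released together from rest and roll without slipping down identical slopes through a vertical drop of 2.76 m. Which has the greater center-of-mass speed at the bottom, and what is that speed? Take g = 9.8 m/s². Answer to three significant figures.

the uniform solid sphere, at v ≈ 6.22 m/s

For rolling without slipping, Mgh = ½(1+k)Mv² where k = I/(MR²), so v = √(2gh/(1+k)).
Uniform solid sphere: k = 0.4, giving v = √(2×9.8×2.76/1.4) = 6.216 m/s.
Uniform solid cylinder: k = 0.5, giving v = √(2×9.8×2.76/1.5) = 6.005 m/s.
The smaller k wins: the uniform solid sphere, at ≈ 6.22 m/s.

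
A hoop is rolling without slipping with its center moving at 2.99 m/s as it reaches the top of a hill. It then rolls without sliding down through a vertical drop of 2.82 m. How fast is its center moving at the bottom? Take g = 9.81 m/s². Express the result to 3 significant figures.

v ≈ 6.05 m/s

The moment of inertia is MR², giving k ≡ I/(MR²) = 1.
The rolling condition ω = v/R makes the rotational term ½I(v/R)² = ½kMv², so KE_total = ½(1+k)Mv² = Mv².
Energy conservation: Mv₀² + Mgh = Mv², so v² = v₀² + 2gh/(1+k).
v = √(2.99² + 2×9.81×2.82/2) = √36.6 ≈ 6.05 m/s.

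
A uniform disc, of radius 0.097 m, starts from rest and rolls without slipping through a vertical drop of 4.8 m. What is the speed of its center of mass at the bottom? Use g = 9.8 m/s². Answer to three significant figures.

Here I = (1/2)MR², so the shape factor k = I/(MR²) = 0.5.
Since it rolls without slipping, ω = v/R and KE = ½Mv² + ½Iω² = ½(1+k)Mv² = (3/4)Mv².
Energy conservation: Mgh = (3/4)Mv², so v = √(2gh/(1+k)) = √(2 × 9.8 × 4.8 / 1.5) ≈ 7.92 m/s.

v ≈ 7.92 m/s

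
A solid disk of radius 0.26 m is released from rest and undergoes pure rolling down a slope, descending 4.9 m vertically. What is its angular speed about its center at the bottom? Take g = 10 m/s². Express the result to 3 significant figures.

ω ≈ 31.1 rad/s

Here I = (1/2)MR², so the shape factor k = I/(MR²) = 0.5.
Pure rolling means v = ωR; then KE = ½Mv² + ½I(v/R)² = ½(1+k)Mv² = (3/4)Mv².
Energy conservation Mgh = ½(1+k)Mv² gives v = √(2gh/(1+k)) = √(2 × 10 × 4.9 / 1.5) = 8.083 m/s.
The angular speed follows from ω = v/R = 8.083/0.26 ≈ 31.1 rad/s.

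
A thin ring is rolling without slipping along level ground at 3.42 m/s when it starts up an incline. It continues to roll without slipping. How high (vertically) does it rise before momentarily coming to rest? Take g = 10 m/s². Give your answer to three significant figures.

With I = MR², the ratio k = I/(MR²) is 1.
Pure rolling means v = ωR; then KE = ½Mv² + ½I(v/R)² = ½(1+k)Mv² = Mv².
All of this converts to potential energy at the highest point: Mv₀² = Mgh.
Thus h = (1+k)v₀²/(2g) = 2 × 3.42² / (2 × 10) ≈ 1.17 m.

h ≈ 1.17 m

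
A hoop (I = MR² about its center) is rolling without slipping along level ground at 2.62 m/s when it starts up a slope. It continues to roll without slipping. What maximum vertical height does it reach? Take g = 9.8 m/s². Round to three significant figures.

h ≈ 0.700 m

The moment of inertia is MR², giving k ≡ I/(MR²) = 1.
Since it rolls without slipping, ω = v/R and KE = ½Mv² + ½Iω² = ½(1+k)Mv² = Mv².
All of this converts to potential energy at the highest point: Mv₀² = Mgh.
Thus h = (1+k)v₀²/(2g) = 2 × 2.62² / (2 × 9.8) ≈ 0.700 m.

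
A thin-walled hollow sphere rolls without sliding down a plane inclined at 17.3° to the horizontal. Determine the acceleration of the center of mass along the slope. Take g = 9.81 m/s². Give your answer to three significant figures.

The moment of inertia is (2/3)MR², giving k ≡ I/(MR²) = 2/3.
Along the incline Mg sinθ − f = Ma, and torque about the center fR = Iα = kMR²(a/R) gives f = kMa.
Eliminating f: Mg sinθ = (1+k)Ma, so a = g sinθ/(1+k) = 9.81 × sin17.3° / 1.667 ≈ 1.75 m/s².

a ≈ 1.75 m/s²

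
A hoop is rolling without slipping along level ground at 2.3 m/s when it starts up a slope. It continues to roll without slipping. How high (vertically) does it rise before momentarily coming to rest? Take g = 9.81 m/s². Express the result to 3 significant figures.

For this body I = MR², i.e. k = I/(MR²) = 1.
Rolling without slipping gives ω = v/R, so the total kinetic energy is ½Mv² + ½Iω² = ½(1+k)Mv² = Mv².
All of this converts to potential energy at the highest point: Mv₀² = Mgh.
Thus h = (1+k)v₀²/(2g) = 2 × 2.3² / (2 × 9.81) ≈ 0.539 m.

h ≈ 0.539 m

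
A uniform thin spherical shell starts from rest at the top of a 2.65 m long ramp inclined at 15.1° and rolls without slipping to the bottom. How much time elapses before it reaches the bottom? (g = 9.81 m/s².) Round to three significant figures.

Here I = (2/3)MR², so the shape factor k = I/(MR²) = 2/3.
Newton's second law down the slope: Mg sinθ − f = Ma. The torque equation fR = Iα (with α = a/R) gives f = kMa.
Hence a = g sinθ/(1+k) = 9.81×sin15.1°/1.667 = 1.533 m/s².
With constant a from rest, t = √(2L/a) = √(2·2.65/1.533) ≈ 1.86 s.

t ≈ 1.86 s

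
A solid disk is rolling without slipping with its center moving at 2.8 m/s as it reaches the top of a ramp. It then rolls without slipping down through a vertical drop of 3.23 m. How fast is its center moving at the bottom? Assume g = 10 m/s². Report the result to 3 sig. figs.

v ≈ 7.13 m/s

With I = (1/2)MR², the ratio k = I/(MR²) is 0.5.
Rolling without slipping gives ω = v/R, so the total kinetic energy is ½Mv² + ½Iω² = ½(1+k)Mv² = (3/4)Mv².
Energy conservation: (3/4)Mv₀² + Mgh = (3/4)Mv², so v² = v₀² + 2gh/(1+k).
v = √(2.8² + 2×10×3.23/1.5) = √50.91 ≈ 7.13 m/s.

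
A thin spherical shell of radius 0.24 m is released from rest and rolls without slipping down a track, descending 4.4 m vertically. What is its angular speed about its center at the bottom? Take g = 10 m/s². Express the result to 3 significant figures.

For this body I = (2/3)MR², i.e. k = I/(MR²) = 2/3.
Since it rolls without slipping, ω = v/R and KE = ½Mv² + ½Iω² = ½(1+k)Mv² = (5/6)Mv².
Energy conservation Mgh = ½(1+k)Mv² gives v = √(2gh/(1+k)) = √(2 × 10 × 4.4 / 1.667) = 7.266 m/s.
The angular speed follows from ω = v/R = 7.266/0.24 ≈ 30.3 rad/s.

ω ≈ 30.3 rad/s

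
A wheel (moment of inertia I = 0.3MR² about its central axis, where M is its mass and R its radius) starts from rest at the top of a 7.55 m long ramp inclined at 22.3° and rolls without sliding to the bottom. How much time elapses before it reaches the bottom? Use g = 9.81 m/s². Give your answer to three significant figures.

t ≈ 2.30 s

The moment of inertia is 0.3MR², giving k ≡ I/(MR²) = 0.3.
Newton's second law down the slope: Mg sinθ − f = Ma. The torque equation fR = Iα (with α = a/R) gives f = kMa.
Hence a = g sinθ/(1+k) = 9.81×sin22.3°/1.3 = 2.863 m/s².
With constant a from rest, t = √(2L/a) = √(2·7.55/2.863) ≈ 2.30 s.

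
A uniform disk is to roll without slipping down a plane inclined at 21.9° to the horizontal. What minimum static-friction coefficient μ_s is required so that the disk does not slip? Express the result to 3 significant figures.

With I = (1/2)MR², the ratio k = I/(MR²) is 0.5.
Along the incline Mg sinθ − f = Ma, and torque about the center fR = Iα = kMR²(a/R) gives f = kMa.
These give a = g sinθ/(1+k) and the required friction f = kMg sinθ/(1+k).
With N = Mg cosθ, the no-slip condition f ≤ μN gives μ_min = f/N = k tanθ/(1+k).
μ_min = 0.5 × tan21.9° / 1.5 ≈ 0.134.

μ_min ≈ 0.134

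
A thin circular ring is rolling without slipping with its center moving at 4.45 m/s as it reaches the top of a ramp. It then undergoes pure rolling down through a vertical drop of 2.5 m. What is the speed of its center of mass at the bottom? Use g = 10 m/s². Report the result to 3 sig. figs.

v ≈ 6.69 m/s

For this body I = MR², i.e. k = I/(MR²) = 1.
The rolling condition ω = v/R makes the rotational term ½I(v/R)² = ½kMv², so KE_total = ½(1+k)Mv² = Mv².
Conserving energy between top and bottom: Mv² = Mv₀² + Mgh, hence v² = v₀² + 2gh/(1+k).
v = √(4.45² + 2×10×2.5/2) = √44.8 ≈ 6.69 m/s.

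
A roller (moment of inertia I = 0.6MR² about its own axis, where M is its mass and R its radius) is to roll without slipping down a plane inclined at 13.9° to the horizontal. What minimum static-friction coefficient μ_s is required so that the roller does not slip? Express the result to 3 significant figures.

Here I = 0.6MR², so the shape factor k = I/(MR²) = 0.6.
Along the incline Mg sinθ − f = Ma, and torque about the center fR = Iα = kMR²(a/R) gives f = kMa.
These give a = g sinθ/(1+k) and the required friction f = kMg sinθ/(1+k).
With N = Mg cosθ, the no-slip condition f ≤ μN gives μ_min = f/N = k tanθ/(1+k).
μ_min = 0.6 × tan13.9° / 1.6 ≈ 0.0928.

μ_min ≈ 0.0928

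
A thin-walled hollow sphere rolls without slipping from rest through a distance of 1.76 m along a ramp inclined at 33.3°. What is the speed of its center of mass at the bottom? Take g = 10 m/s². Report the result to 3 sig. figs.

With I = (2/3)MR², the ratio k = I/(MR²) is 2/3.
Pure rolling means v = ωR; then KE = ½Mv² + ½I(v/R)² = ½(1+k)Mv² = (5/6)Mv².
The vertical drop is h = L sinθ = 1.76 × sin33.3° = 0.9663 m.
Energy conservation: Mgh = (5/6)Mv², so v = √(2gh/(1+k)) = √(2 × 10 × 0.9663 / 1.667) ≈ 3.41 m/s.

v ≈ 3.41 m/s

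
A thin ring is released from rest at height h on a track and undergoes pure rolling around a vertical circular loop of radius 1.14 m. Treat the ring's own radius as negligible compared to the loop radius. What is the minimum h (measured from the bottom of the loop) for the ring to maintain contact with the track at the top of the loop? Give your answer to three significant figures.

h_min ≈ 3.42 m

With I = MR², the ratio k = I/(MR²) is 1.
At the top of the loop, the minimum-contact condition is Mg = Mv_top²/r, so v_top² = gr.
With ω = v/R, the kinetic energy at speed v is ½(1+k)Mv² = Mv².
Energy conservation from release (height h) to the top (height 2r): Mgh = Mg(2r) + M·gr.
Thus h_min = 2r + (1+k)r/2 = r(2 + 2/2) = 1.14 × 3 ≈ 3.42 m.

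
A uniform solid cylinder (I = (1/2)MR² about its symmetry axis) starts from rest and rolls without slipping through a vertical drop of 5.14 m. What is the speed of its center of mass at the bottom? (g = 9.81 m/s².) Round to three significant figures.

v ≈ 8.20 m/s

With I = (1/2)MR², the ratio k = I/(MR²) is 0.5.
Rolling without slipping gives ω = v/R, so the total kinetic energy is ½Mv² + ½Iω² = ½(1+k)Mv² = (3/4)Mv².
Setting Mgh = (3/4)Mv² gives v = √(2gh/(1+k)) = √(2·9.81·5.14/1.5) ≈ 8.20 m/s.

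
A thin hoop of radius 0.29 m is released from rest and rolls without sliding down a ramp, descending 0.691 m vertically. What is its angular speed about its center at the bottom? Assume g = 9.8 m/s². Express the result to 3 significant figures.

Here I = MR², so the shape factor k = I/(MR²) = 1.
The rolling condition ω = v/R makes the rotational term ½I(v/R)² = ½kMv², so KE_total = ½(1+k)Mv² = Mv².
Energy conservation Mgh = ½(1+k)Mv² gives v = √(2gh/(1+k)) = √(2 × 9.8 × 0.691 / 2) = 2.602 m/s.
Then ω = v/R = 2.602 / 0.29 ≈ 8.97 rad/s.

ω ≈ 8.97 rad/s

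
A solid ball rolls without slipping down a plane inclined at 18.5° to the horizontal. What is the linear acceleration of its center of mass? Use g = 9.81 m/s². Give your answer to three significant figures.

The moment of inertia is (2/5)MR², giving k ≡ I/(MR²) = 0.4.
Newton's second law down the slope: Mg sinθ − f = Ma. The torque equation fR = Iα (with α = a/R) gives f = kMa.
Eliminating f: Mg sinθ = (1+k)Ma, so a = g sinθ/(1+k) = 9.81 × sin18.5° / 1.4 ≈ 2.22 m/s².

a ≈ 2.22 m/s²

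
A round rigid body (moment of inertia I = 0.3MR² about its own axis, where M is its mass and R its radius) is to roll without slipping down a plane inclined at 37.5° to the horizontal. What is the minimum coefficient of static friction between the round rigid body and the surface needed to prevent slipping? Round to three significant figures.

μ_min ≈ 0.177

The moment of inertia is 0.3MR², giving k ≡ I/(MR²) = 0.3.
Newton's second law down the slope: Mg sinθ − f = Ma. The torque equation fR = Iα (with α = a/R) gives f = kMa.
These give a = g sinθ/(1+k) and the required friction f = kMg sinθ/(1+k).
With N = Mg cosθ, the no-slip condition f ≤ μN gives μ_min = f/N = k tanθ/(1+k).
μ_min = 0.3 × tan37.5° / 1.3 ≈ 0.177.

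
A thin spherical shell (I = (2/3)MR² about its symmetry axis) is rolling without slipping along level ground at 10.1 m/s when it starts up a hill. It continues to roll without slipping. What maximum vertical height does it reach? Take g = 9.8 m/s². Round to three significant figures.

h ≈ 8.67 m

The moment of inertia is (2/3)MR², giving k ≡ I/(MR²) = 2/3.
Pure rolling means v = ωR; then KE = ½Mv² + ½I(v/R)² = ½(1+k)Mv² = (5/6)Mv².
All of this converts to potential energy at the highest point: (5/6)Mv₀² = Mgh.
Thus h = (1+k)v₀²/(2g) = 1.667 × 10.1² / (2 × 9.8) ≈ 8.67 m.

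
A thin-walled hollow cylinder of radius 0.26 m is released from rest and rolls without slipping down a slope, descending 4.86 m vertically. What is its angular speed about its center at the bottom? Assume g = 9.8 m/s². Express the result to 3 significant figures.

ω ≈ 26.5 rad/s

Here I = MR², so the shape factor k = I/(MR²) = 1.
Pure rolling means v = ωR; then KE = ½Mv² + ½I(v/R)² = ½(1+k)Mv² = Mv².
Energy conservation Mgh = ½(1+k)Mv² gives v = √(2gh/(1+k)) = √(2 × 9.8 × 4.86 / 2) = 6.901 m/s.
The angular speed follows from ω = v/R = 6.901/0.26 ≈ 26.5 rad/s.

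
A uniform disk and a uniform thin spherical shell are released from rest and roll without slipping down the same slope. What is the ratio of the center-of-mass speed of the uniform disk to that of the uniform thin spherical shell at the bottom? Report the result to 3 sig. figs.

Each satisfies Mgh = ½(1+k)Mv² with k = I/(MR²), so v ∝ 1/√(1+k).
For the uniform disk k = 0.5; for the uniform thin spherical shell k = 2/3.
v₁/v₂ = √((1+k₂)/(1+k₁)) = √(1.667/1.5) ≈ 1.05.

v_ratio ≈ 1.05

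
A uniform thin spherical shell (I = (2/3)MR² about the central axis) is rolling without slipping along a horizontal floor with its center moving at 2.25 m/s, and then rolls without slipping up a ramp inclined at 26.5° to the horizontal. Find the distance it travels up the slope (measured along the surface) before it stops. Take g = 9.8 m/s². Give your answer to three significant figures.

d ≈ 0.965 m

With I = (2/3)MR², the ratio k = I/(MR²) is 2/3.
The rolling condition ω = v/R makes the rotational term ½I(v/R)² = ½kMv², so KE_total = ½(1+k)Mv² = (5/6)Mv².
Setting this equal to Mgh gives the vertical rise h = (1+k)v₀²/(2g) = 1.667×2.25²/(2×9.8) = 0.4305 m.
Along the incline, d = h/sinθ = 0.4305/sin26.5° ≈ 0.965 m.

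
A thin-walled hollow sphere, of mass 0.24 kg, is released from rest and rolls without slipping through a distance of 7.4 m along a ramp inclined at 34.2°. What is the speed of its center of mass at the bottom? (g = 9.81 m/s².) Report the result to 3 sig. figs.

v ≈ 7.00 m/s

Here I = (2/3)MR², so the shape factor k = I/(MR²) = 2/3.
The rolling condition ω = v/R makes the rotational term ½I(v/R)² = ½kMv², so KE_total = ½(1+k)Mv² = (5/6)Mv².
The vertical drop is h = L sinθ = 7.4 × sin34.2° = 4.159 m.
Energy conservation: Mgh = (5/6)Mv², so v = √(2gh/(1+k)) = √(2 × 9.81 × 4.159 / 1.667) ≈ 7.00 m/s.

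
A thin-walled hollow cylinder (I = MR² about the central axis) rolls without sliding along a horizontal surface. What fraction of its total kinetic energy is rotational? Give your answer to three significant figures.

fraction ≈ 0.500

For this body I = MR², i.e. k = I/(MR²) = 1.
Since ω = v/R, the translational part is ½Mv² and the rotational part is ½I(v/R)² = ½kMv²; the total is ½(1+k)Mv².
The rotational fraction is therefore k/(1+k) = 1/2 ≈ 0.500.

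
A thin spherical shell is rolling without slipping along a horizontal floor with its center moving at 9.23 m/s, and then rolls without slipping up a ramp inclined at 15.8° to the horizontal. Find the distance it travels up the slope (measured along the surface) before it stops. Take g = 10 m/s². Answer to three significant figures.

The moment of inertia is (2/3)MR², giving k ≡ I/(MR²) = 2/3.
The rolling condition ω = v/R makes the rotational term ½I(v/R)² = ½kMv², so KE_total = ½(1+k)Mv² = (5/6)Mv².
Setting this equal to Mgh gives the vertical rise h = (1+k)v₀²/(2g) = 1.667×9.23²/(2×10) = 7.099 m.
The distance along the slope is d = h/sinθ = 7.099/sin15.8° ≈ 26.1 m.

d ≈ 26.1 m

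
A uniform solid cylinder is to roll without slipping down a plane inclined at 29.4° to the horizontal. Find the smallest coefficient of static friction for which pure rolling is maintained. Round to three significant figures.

μ_min ≈ 0.188

For this body I = (1/2)MR², i.e. k = I/(MR²) = 0.5.
Newton's second law down the slope: Mg sinθ − f = Ma. The torque equation fR = Iα (with α = a/R) gives f = kMa.
These give a = g sinθ/(1+k) and the required friction f = kMg sinθ/(1+k).
The normal force is N = Mg cosθ, so μ_min = f/N = k tanθ/(1+k).
μ_min = 0.5 × tan29.4° / 1.5 ≈ 0.188.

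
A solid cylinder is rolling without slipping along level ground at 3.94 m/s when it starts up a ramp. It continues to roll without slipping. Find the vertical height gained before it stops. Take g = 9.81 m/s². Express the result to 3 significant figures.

h ≈ 1.19 m

For this body I = (1/2)MR², i.e. k = I/(MR²) = 0.5.
Rolling without slipping gives ω = v/R, so the total kinetic energy is ½Mv² + ½Iω² = ½(1+k)Mv² = (3/4)Mv².
At the top the kinetic energy is zero, so (3/4)Mv₀² = Mgh.
Thus h = (1+k)v₀²/(2g) = 1.5 × 3.94² / (2 × 9.81) ≈ 1.19 m.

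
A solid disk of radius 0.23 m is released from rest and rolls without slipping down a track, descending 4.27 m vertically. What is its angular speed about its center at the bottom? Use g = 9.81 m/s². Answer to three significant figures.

Here I = (1/2)MR², so the shape factor k = I/(MR²) = 0.5.
Since it rolls without slipping, ω = v/R and KE = ½Mv² + ½Iω² = ½(1+k)Mv² = (3/4)Mv².
Energy conservation Mgh = ½(1+k)Mv² gives v = √(2gh/(1+k)) = √(2 × 9.81 × 4.27 / 1.5) = 7.473 m/s.
Then ω = v/R = 7.473 / 0.23 ≈ 32.5 rad/s.

ω ≈ 32.5 rad/s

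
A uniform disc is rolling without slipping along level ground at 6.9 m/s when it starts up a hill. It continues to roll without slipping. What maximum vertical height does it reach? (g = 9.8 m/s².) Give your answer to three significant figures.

Here I = (1/2)MR², so the shape factor k = I/(MR²) = 0.5.
Since it rolls without slipping, ω = v/R and KE = ½Mv² + ½Iω² = ½(1+k)Mv² = (3/4)Mv².
At the top the kinetic energy is zero, so (3/4)Mv₀² = Mgh.
Thus h = (1+k)v₀²/(2g) = 1.5 × 6.9² / (2 × 9.8) ≈ 3.64 m.

h ≈ 3.64 m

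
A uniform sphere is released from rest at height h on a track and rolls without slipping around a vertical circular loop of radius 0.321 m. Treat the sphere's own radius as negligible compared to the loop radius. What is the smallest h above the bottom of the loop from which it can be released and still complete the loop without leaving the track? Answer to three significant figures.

For this body I = (2/5)MR², i.e. k = I/(MR²) = 0.4.
At the top, contact is just lost when gravity alone supplies the centripetal force: Mg = Mv_top²/r, i.e. v_top² = gr.
With ω = v/R, the kinetic energy at speed v is ½(1+k)Mv² = (7/10)Mv².
Energy conservation from release (height h) to the top (height 2r): Mgh = Mg(2r) + (7/10)M·gr.
Thus h_min = 2r + (1+k)r/2 = r(2 + 1.4/2) = 0.321 × 2.7 ≈ 0.867 m.

h_min ≈ 0.867 m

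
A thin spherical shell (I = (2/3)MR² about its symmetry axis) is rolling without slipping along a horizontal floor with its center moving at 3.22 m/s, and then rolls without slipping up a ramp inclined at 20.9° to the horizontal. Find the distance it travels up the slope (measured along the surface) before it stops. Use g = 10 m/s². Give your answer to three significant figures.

Here I = (2/3)MR², so the shape factor k = I/(MR²) = 2/3.
Rolling without slipping gives ω = v/R, so the total kinetic energy is ½Mv² + ½Iω² = ½(1+k)Mv² = (5/6)Mv².
Setting this equal to Mgh gives the vertical rise h = (1+k)v₀²/(2g) = 1.667×3.22²/(2×10) = 0.864 m.
Along the incline, d = h/sinθ = 0.864/sin20.9° ≈ 2.42 m.

d ≈ 2.42 m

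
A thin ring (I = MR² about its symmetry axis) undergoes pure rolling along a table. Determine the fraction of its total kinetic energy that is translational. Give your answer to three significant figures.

For this body I = MR², i.e. k = I/(MR²) = 1.
Since ω = v/R, the translational part is ½Mv² and the rotational part is ½I(v/R)² = ½kMv²; the total is ½(1+k)Mv².
The translational fraction is therefore 1/(1+k) = 1/2 ≈ 0.500.

fraction ≈ 0.500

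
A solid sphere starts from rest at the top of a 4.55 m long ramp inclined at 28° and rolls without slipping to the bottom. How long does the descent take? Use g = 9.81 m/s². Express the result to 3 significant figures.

The moment of inertia is (2/5)MR², giving k ≡ I/(MR²) = 0.4.
Newton's second law down the slope: Mg sinθ − f = Ma. The torque equation fR = Iα (with α = a/R) gives f = kMa.
Hence a = g sinθ/(1+k) = 9.81×sin28°/1.4 = 3.29 m/s².
Starting from rest, L = ½at², so t = √(2L/a) = √(2×4.55/3.29) ≈ 1.66 s.

t ≈ 1.66 s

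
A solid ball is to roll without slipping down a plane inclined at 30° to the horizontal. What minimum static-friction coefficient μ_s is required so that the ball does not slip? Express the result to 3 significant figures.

For this body I = (2/5)MR², i.e. k = I/(MR²) = 0.4.
Translational: Mg sinθ − f = Ma. Rotational about the CM: fR = Iα = kMRa, so f = kMa.
These give a = g sinθ/(1+k) and the required friction f = kMg sinθ/(1+k).
The normal force is N = Mg cosθ, so μ_min = f/N = k tanθ/(1+k).
μ_min = 0.4 × tan30° / 1.4 ≈ 0.165.

μ_min ≈ 0.165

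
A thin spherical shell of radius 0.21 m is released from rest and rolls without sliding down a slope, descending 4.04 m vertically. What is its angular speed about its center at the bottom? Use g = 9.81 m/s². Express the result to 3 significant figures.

ω ≈ 32.8 rad/s

The moment of inertia is (2/3)MR², giving k ≡ I/(MR²) = 2/3.
Pure rolling means v = ωR; then KE = ½Mv² + ½I(v/R)² = ½(1+k)Mv² = (5/6)Mv².
Energy conservation Mgh = ½(1+k)Mv² gives v = √(2gh/(1+k)) = √(2 × 9.81 × 4.04 / 1.667) = 6.896 m/s.
The angular speed follows from ω = v/R = 6.896/0.21 ≈ 32.8 rad/s.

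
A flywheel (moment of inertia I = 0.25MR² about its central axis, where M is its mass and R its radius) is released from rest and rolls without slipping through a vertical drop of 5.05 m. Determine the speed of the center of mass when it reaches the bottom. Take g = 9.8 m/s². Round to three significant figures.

For this body I = 0.25MR², i.e. k = I/(MR²) = 0.25.
Pure rolling means v = ωR; then KE = ½Mv² + ½I(v/R)² = ½(1+k)Mv² = (5/8)Mv².
Energy conservation: Mgh = (5/8)Mv², so v = √(2gh/(1+k)) = √(2 × 9.8 × 5.05 / 1.25) ≈ 8.90 m/s.

v ≈ 8.90 m/s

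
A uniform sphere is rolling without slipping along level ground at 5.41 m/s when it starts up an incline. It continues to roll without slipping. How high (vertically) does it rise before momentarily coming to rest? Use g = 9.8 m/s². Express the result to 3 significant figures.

Here I = (2/5)MR², so the shape factor k = I/(MR²) = 0.4.
The rolling condition ω = v/R makes the rotational term ½I(v/R)² = ½kMv², so KE_total = ½(1+k)Mv² = (7/10)Mv².
All of this converts to potential energy at the highest point: (7/10)Mv₀² = Mgh.
Thus h = (1+k)v₀²/(2g) = 1.4 × 5.41² / (2 × 9.8) ≈ 2.09 m.

h ≈ 2.09 m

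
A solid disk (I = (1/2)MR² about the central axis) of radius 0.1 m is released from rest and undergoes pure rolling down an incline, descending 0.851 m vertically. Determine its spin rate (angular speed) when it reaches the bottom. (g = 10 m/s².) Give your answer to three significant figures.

ω ≈ 33.7 rad/s

The moment of inertia is (1/2)MR², giving k ≡ I/(MR²) = 0.5.
Since it rolls without slipping, ω = v/R and KE = ½Mv² + ½Iω² = ½(1+k)Mv² = (3/4)Mv².
Energy conservation Mgh = ½(1+k)Mv² gives v = √(2gh/(1+k)) = √(2 × 10 × 0.851 / 1.5) = 3.368 m/s.
The angular speed follows from ω = v/R = 3.368/0.1 ≈ 33.7 rad/s.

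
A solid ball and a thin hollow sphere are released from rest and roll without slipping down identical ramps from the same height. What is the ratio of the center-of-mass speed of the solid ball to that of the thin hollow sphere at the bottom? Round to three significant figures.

Each satisfies Mgh = ½(1+k)Mv² with k = I/(MR²), so v ∝ 1/√(1+k).
For the solid ball k = 0.4; for the thin hollow sphere k = 2/3.
v₁/v₂ = √((1+k₂)/(1+k₁)) = √(1.667/1.4) ≈ 1.09.

v_ratio ≈ 1.09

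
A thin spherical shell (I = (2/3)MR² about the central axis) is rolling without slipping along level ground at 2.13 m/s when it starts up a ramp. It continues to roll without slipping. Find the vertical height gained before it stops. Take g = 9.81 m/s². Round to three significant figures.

h ≈ 0.385 m

For this body I = (2/3)MR², i.e. k = I/(MR²) = 2/3.
Pure rolling means v = ωR; then KE = ½Mv² + ½I(v/R)² = ½(1+k)Mv² = (5/6)Mv².
At the top the kinetic energy is zero, so (5/6)Mv₀² = Mgh.
Thus h = (1+k)v₀²/(2g) = 1.667 × 2.13² / (2 × 9.81) ≈ 0.385 m.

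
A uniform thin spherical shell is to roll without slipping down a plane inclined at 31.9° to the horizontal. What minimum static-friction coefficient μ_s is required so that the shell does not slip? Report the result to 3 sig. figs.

μ_min ≈ 0.249

For this body I = (2/3)MR², i.e. k = I/(MR²) = 2/3.
Translational: Mg sinθ − f = Ma. Rotational about the CM: fR = Iα = kMRa, so f = kMa.
These give a = g sinθ/(1+k) and the required friction f = kMg sinθ/(1+k).
The normal force is N = Mg cosθ, so μ_min = f/N = k tanθ/(1+k).
μ_min = (2/3) × tan31.9° / 1.667 ≈ 0.249.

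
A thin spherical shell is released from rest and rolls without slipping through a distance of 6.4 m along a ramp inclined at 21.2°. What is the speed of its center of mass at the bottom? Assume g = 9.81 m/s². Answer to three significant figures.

Here I = (2/3)MR², so the shape factor k = I/(MR²) = 2/3.
Pure rolling means v = ωR; then KE = ½Mv² + ½I(v/R)² = ½(1+k)Mv² = (5/6)Mv².
The vertical drop is h = L sinθ = 6.4 × sin21.2° = 2.314 m.
Energy conservation: Mgh = (5/6)Mv², so v = √(2gh/(1+k)) = √(2 × 9.81 × 2.314 / 1.667) ≈ 5.22 m/s.

v ≈ 5.22 m/s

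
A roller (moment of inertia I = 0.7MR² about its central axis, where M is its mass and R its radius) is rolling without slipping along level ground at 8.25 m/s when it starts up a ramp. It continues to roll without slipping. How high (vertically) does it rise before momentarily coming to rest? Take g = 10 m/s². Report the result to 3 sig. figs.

h ≈ 5.79 m

With I = 0.7MR², the ratio k = I/(MR²) is 0.7.
Rolling without slipping gives ω = v/R, so the total kinetic energy is ½Mv² + ½Iω² = ½(1+k)Mv² = (17/20)Mv².
At the top the kinetic energy is zero, so (17/20)Mv₀² = Mgh.
Thus h = (1+k)v₀²/(2g) = 1.7 × 8.25² / (2 × 10) ≈ 5.79 m.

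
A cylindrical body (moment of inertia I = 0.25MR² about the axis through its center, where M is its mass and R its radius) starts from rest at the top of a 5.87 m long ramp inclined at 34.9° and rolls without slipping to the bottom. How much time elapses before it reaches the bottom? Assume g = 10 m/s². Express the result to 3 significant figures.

t ≈ 1.60 s

With I = 0.25MR², the ratio k = I/(MR²) is 0.25.
Along the incline Mg sinθ − f = Ma, and torque about the center fR = Iα = kMR²(a/R) gives f = kMa.
Hence a = g sinθ/(1+k) = 10×sin34.9°/1.25 = 4.577 m/s².
Starting from rest, L = ½at², so t = √(2L/a) = √(2×5.87/4.577) ≈ 1.60 s.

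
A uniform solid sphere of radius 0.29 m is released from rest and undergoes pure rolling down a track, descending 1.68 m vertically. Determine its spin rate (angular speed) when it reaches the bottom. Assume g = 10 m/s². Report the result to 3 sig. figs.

The moment of inertia is (2/5)MR², giving k ≡ I/(MR²) = 0.4.
Since it rolls without slipping, ω = v/R and KE = ½Mv² + ½Iω² = ½(1+k)Mv² = (7/10)Mv².
Energy conservation Mgh = ½(1+k)Mv² gives v = √(2gh/(1+k)) = √(2 × 10 × 1.68 / 1.4) = 4.899 m/s.
Then ω = v/R = 4.899 / 0.29 ≈ 16.9 rad/s.

ω ≈ 16.9 rad/s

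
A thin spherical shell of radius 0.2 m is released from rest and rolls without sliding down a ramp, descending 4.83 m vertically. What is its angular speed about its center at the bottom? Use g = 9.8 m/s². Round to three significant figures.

Here I = (2/3)MR², so the shape factor k = I/(MR²) = 2/3.
Pure rolling means v = ωR; then KE = ½Mv² + ½I(v/R)² = ½(1+k)Mv² = (5/6)Mv².
Energy conservation Mgh = ½(1+k)Mv² gives v = √(2gh/(1+k)) = √(2 × 9.8 × 4.83 / 1.667) = 7.537 m/s.
The angular speed follows from ω = v/R = 7.537/0.2 ≈ 37.7 rad/s.

ω ≈ 37.7 rad/s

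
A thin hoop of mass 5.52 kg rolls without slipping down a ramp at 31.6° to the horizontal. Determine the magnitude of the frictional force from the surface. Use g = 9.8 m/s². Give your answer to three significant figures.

f ≈ 14.2 N

The moment of inertia is MR², giving k ≡ I/(MR²) = 1.
Newton's second law down the slope: Mg sinθ − f = Ma. The torque equation fR = Iα (with α = a/R) gives f = kMa.
Combining, a = g sinθ/(1+k) and f = kMa = kMg sinθ/(1+k).
f = 1 × 5.52 × 9.8 × sin31.6° / 2 ≈ 14.2 N.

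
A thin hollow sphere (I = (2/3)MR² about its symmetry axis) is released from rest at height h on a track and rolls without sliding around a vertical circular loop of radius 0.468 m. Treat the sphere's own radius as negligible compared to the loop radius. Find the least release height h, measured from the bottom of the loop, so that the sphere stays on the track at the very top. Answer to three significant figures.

With I = (2/3)MR², the ratio k = I/(MR²) is 2/3.
At the top, contact is just lost when gravity alone supplies the centripetal force: Mg = Mv_top²/r, i.e. v_top² = gr.
With ω = v/R, the kinetic energy at speed v is ½(1+k)Mv² = (5/6)Mv².
Energy conservation from release (height h) to the top (height 2r): Mgh = Mg(2r) + (5/6)M·gr.
Thus h_min = 2r + (1+k)r/2 = r(2 + 1.667/2) = 0.468 × 2.833 ≈ 1.33 m.

h_min ≈ 1.33 m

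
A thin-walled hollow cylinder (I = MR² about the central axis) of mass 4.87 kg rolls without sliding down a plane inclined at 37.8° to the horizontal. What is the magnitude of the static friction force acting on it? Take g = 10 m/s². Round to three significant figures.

For this body I = MR², i.e. k = I/(MR²) = 1.
Newton's second law down the slope: Mg sinθ − f = Ma. The torque equation fR = Iα (with α = a/R) gives f = kMa.
Combining, a = g sinθ/(1+k) and f = kMa = kMg sinθ/(1+k).
f = 1 × 4.87 × 10 × sin37.8° / 2 ≈ 14.9 N.

f ≈ 14.9 N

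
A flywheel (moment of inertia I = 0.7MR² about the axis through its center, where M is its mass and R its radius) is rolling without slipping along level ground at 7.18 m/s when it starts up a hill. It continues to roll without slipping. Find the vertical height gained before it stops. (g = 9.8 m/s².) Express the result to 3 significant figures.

With I = 0.7MR², the ratio k = I/(MR²) is 0.7.
Pure rolling means v = ωR; then KE = ½Mv² + ½I(v/R)² = ½(1+k)Mv² = (17/20)Mv².
At the top the kinetic energy is zero, so (17/20)Mv₀² = Mgh.
Thus h = (1+k)v₀²/(2g) = 1.7 × 7.18² / (2 × 9.8) ≈ 4.47 m.

h ≈ 4.47 m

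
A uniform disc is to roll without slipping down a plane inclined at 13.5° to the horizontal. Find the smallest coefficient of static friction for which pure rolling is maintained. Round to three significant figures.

For this body I = (1/2)MR², i.e. k = I/(MR²) = 0.5.
Along the incline Mg sinθ − f = Ma, and torque about the center fR = Iα = kMR²(a/R) gives f = kMa.
These give a = g sinθ/(1+k) and the required friction f = kMg sinθ/(1+k).
With N = Mg cosθ, the no-slip condition f ≤ μN gives μ_min = f/N = k tanθ/(1+k).
μ_min = 0.5 × tan13.5° / 1.5 ≈ 0.0800.

μ_min ≈ 0.0800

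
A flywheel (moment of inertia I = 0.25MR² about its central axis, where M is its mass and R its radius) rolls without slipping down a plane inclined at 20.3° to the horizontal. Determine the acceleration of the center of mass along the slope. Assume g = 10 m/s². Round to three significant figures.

For this body I = 0.25MR², i.e. k = I/(MR²) = 0.25.
Newton's second law down the slope: Mg sinθ − f = Ma. The torque equation fR = Iα (with α = a/R) gives f = kMa.
Eliminating f: Mg sinθ = (1+k)Ma, so a = g sinθ/(1+k) = 10 × sin20.3° / 1.25 ≈ 2.78 m/s².

a ≈ 2.78 m/s²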